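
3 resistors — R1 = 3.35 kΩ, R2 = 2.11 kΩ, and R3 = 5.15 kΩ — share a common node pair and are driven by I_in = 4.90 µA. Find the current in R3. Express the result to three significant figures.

I ≈ 0.984 µA

Total conductance ΣG = 1/3.35 + 1/2.11 + 1/5.15 = 0.9666 (units of 1/kΩ).
Current divider: I(R3) = I_in · G_k/ΣG = 4.90 × (0.1942/0.9666) = 4.90 × 0.2009 = 0.9843 µA.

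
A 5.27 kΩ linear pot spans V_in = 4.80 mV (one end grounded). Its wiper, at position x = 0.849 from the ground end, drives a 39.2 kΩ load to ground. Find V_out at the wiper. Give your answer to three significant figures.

V_out ≈ 4.01 mV

Split the track: R_lower = x·R_p = 4.474 kΩ, R_upper = (1−x)·R_p = 0.7958 kΩ.
(x·R_p) ‖ R_L = 4.016 kΩ.
Then V_out = V_in · 4.016/(0.7958 + 4.016) = 4.006 mV.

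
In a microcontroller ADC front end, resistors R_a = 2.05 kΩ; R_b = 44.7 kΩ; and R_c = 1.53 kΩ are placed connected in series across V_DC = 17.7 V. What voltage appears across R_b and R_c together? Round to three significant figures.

V ≈ 16.9 V

Total series resistance ΣR = 2.05 + 44.7 + 1.53 = 48.28 kΩ.
R_{R_b..R_c} = 44.7 + 1.53 = 46.23 kΩ.
By the voltage-divider rule, V = 17.7 × 46.23/48.28 = 16.95 V.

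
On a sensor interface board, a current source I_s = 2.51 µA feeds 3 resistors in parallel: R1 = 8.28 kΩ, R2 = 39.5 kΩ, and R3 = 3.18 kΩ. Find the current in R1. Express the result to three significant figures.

ΣG = 1/8.28 + 1/39.5 + 1/3.18 = 0.4606.
By the current-divider rule, I = I_s · G_k/ΣG = 2.51 × 0.2622 = 0.6582 µA.

I ≈ 0.658 µA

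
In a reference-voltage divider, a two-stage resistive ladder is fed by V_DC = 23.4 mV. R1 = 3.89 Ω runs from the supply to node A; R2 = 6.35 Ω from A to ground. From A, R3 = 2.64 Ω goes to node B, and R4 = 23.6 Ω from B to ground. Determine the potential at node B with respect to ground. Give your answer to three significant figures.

Looking into the second stage from A: R3 + R4 = 26.24 Ω appears in parallel with R2.
Effective lower resistance at A: R2 ‖ 26.24 = 5.113 Ω.
V_A = 23.4 × 5.113/(3.89 + 5.113) = 13.29 mV.
Then the unloaded second divider: V_B = V_A × R4/(R3+R4) = 13.29 × 0.8994 = 11.95 mV.

V_B ≈ 12.0 mV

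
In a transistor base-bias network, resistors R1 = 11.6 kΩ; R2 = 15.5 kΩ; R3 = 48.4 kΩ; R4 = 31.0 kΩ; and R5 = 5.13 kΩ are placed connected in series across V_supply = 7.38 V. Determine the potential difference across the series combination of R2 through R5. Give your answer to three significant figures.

Series total: ΣR = 11.6 + 15.5 + 48.4 + 31.0 + 5.13 = 111.6 kΩ.
R_{R2..R5} = 15.5 + 48.4 + 31.0 + 5.13 = 100.0 kΩ.
V = V_supply · R/ΣR = 7.38 × 0.8961 = 6.613 V.

V ≈ 6.61 V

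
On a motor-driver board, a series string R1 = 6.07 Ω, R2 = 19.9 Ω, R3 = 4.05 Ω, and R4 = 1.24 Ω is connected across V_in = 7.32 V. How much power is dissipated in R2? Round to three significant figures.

The common current is I = 7.32/31.26 = 0.2342 A.
V(R2) = I·R = 4.660 V; P = V·I = 4.660 × 0.2342 = 1.091 W.

P ≈ 1.09 W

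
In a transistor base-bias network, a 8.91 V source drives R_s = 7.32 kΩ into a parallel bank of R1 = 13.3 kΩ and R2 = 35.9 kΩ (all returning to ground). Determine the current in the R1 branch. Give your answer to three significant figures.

I ≈ 0.382 mA

Equivalent of the parallel group: R_p = 9.705 kΩ.
V_A by voltage divider: V_A = 8.91 × 9.705/(7.32 + 9.705) = 5.079 V.
Branch current I = V_A/R1 = 5.079/13.3 = 0.3819 mA.
(Equivalently: I_total = 0.5234 mA, then current-divider fraction G_k/ΣG = 0.7297.)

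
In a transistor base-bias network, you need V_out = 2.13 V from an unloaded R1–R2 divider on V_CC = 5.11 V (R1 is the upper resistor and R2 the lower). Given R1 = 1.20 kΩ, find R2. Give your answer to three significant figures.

R2 ≈ 0.858 kΩ

V_out/V_CC = R2/(R1+R2) = 0.4168.
Rearranging, R2 = R1·k/(1−k) = 1.20 × 0.7148 = 0.8577 kΩ.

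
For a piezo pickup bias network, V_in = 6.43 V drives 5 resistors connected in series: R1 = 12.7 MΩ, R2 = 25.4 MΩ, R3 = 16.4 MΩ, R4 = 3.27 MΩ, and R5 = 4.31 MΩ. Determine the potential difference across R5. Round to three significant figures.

Series total: ΣR = 12.7 + 25.4 + 16.4 + 3.27 + 4.31 = 62.08 MΩ.
By the voltage-divider rule, V = 6.43 × 4.310/62.08 = 0.4464 V.

V ≈ 0.446 V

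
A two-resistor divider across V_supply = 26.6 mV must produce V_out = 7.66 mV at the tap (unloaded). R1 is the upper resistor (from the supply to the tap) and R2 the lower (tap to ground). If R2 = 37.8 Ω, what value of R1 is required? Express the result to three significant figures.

V_out/V_supply = R2/(R1+R2) = 0.2880.
Rearranging, R1 = R2·(1−k)/k = 37.8 × 2.473 = 93.46 Ω.

R1 ≈ 93.5 Ω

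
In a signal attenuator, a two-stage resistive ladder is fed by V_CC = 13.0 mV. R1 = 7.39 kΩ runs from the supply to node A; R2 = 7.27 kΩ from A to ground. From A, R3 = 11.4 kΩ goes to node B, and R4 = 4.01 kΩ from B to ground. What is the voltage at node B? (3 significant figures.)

V_B ≈ 1.36 mV

Looking into the second stage from A: R3 + R4 = 15.41 kΩ appears in parallel with R2.
R2 ‖ (R3+R4) = 4.940 kΩ.
So V_A = 13.0 × 0.4006 = 5.208 mV.
V_B = V_A × 0.2602 = 1.355 mV.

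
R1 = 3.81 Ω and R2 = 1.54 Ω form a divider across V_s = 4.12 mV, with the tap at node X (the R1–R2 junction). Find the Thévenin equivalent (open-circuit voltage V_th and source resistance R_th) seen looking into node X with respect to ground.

V_th ≈ 1.19 mV, R_th ≈ 1.10 Ω

Open-circuit (no load on X): V_th = V_s · R2/(R1 + R2) = 4.12 × 1.54/(3.810 + 1.54) = 1.186 mV.
With V_s suppressed (replaced by a short), R_th = R1 ‖ R2 = (3.810 × 1.54)/(3.810 + 1.54) = 1.097 Ω.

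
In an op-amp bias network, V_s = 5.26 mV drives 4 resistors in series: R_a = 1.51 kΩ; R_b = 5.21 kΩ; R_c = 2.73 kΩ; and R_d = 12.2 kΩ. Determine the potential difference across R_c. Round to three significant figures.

Total series resistance ΣR = 1.51 + 5.21 + 2.73 + 12.2 = 21.65 kΩ.
By the voltage-divider rule, V = 5.26 × 2.730/21.65 = 0.6633 mV.

V ≈ 0.663 mV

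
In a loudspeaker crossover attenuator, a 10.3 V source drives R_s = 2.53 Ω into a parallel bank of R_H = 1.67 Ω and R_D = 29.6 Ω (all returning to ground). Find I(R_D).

Equivalent of the parallel group: R_p = 1.581 Ω.
Node voltage V_A = V_supply · R_p/(R_s + R_p) = 10.3 × 0.3845 = 3.961 V.
I(R_D) = V_A / R_D = 3.961/29.6 = 0.1338 A.

I ≈ 0.134 A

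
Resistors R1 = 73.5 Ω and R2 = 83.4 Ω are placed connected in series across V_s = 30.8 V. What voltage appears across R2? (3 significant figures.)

ΣR = 73.5 + 83.4 = 156.9 Ω.
By the voltage-divider rule, V = 30.8 × 83.40/156.9 = 16.37 V.

V ≈ 16.4 V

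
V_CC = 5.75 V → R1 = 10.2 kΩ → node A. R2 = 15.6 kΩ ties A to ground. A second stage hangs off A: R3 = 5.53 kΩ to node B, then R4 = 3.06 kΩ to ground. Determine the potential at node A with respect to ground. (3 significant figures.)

V_A ≈ 2.02 V

The second stage (R3 + R4 = 8.590 kΩ) loads node A in parallel with R2.
Effective lower resistance at A: R2 ‖ 8.590 = 5.540 kΩ.
So V_A = 5.75 × 0.3520 = 2.024 V.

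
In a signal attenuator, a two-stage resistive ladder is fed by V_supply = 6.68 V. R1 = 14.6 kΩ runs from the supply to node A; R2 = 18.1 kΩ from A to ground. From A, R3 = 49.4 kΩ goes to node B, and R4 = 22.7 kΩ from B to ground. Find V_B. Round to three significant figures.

V_B ≈ 1.05 V

The second stage (R3 + R4 = 72.10 kΩ) loads node A in parallel with R2.
Effective lower resistance at A: R2 ‖ 72.10 = 14.47 kΩ.
V_A = 6.68 × 14.47/(14.6 + 14.47) = 3.325 V.
V_B = V_A × 0.3148 = 1.047 V.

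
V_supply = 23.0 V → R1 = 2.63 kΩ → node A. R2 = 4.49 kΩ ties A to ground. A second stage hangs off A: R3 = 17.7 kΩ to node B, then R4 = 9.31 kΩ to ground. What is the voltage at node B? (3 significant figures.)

V_B ≈ 4.71 V

The second stage (R3 + R4 = 27.01 kΩ) loads node A in parallel with R2.
R2 ‖ (R3+R4) = 3.850 kΩ.
So V_A = 23.0 × 0.5941 = 13.67 V.
V_B = V_A × 0.3447 = 4.710 V.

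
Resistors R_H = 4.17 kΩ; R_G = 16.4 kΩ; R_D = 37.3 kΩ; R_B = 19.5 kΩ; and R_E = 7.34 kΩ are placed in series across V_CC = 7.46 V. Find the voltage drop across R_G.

V ≈ 1.44 V

Series total: ΣR = 4.17 + 16.4 + 37.3 + 19.5 + 7.34 = 84.71 kΩ.
Voltage divider: V = V_CC · (16.40 / 84.71) = 7.46 × 0.1936 = 1.444 V.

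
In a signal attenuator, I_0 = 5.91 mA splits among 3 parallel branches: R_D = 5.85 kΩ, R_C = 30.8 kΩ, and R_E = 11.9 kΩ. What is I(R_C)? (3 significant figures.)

Conductances: ΣG = 1/5.85 + 1/30.8 + 1/11.9 = 0.2874 (1/kΩ).
R_C takes the fraction G_k/ΣG = 0.03247/0.2874 = 0.1130, so I = 5.91 × 0.1130 = 0.6676 mA.

I ≈ 0.668 mA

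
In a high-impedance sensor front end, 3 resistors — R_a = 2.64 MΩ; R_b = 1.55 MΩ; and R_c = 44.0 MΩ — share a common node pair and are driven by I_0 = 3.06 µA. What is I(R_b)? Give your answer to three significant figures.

Conductances: ΣG = 1/2.64 + 1/1.55 + 1/44.0 = 1.047 (1/MΩ).
R_b takes the fraction G_k/ΣG = 0.6452/1.047 = 0.6164, so I = 3.06 × 0.6164 = 1.886 µA.

I ≈ 1.89 µA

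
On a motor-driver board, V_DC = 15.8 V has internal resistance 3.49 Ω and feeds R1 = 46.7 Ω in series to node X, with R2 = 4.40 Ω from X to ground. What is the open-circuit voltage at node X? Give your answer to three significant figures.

V_th ≈ 1.27 V

R1' = 3.49 + 46.7 = 50.19 Ω (source resistance + R1).
With X open, the divider is unloaded: V_th = 15.8 × 4.40/54.59 = 1.273 V.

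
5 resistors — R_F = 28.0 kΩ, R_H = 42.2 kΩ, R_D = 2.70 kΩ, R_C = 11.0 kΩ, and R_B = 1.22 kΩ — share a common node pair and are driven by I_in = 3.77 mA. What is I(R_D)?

I ≈ 1.04 mA

Total conductance ΣG = 1/28.0 + 1/42.2 + 1/2.70 + 1/11.0 + 1/1.22 = 1.340 (units of 1/kΩ).
R_D takes the fraction G_k/ΣG = 0.3704/1.340 = 0.2763, so I = 3.77 × 0.2763 = 1.042 mA.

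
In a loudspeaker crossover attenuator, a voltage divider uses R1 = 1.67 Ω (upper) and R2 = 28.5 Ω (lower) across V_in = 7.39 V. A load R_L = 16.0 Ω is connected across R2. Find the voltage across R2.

V_out ≈ 6.35 V

The load sits in parallel with R2, giving an effective lower resistance R2' = R2·R_L/(R2+R_L) = 10.25 Ω.
Now apply the divider: V_out = 7.39 × 0.8599 = 6.354 V.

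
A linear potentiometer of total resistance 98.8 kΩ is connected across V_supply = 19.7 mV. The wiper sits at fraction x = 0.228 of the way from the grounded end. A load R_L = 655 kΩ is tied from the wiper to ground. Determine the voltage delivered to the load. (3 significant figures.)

V_out ≈ 4.38 mV

The pot divides into 76.27 kΩ above the wiper and 22.53 kΩ below.
R_L loads the lower segment: effective lower R = 21.78 kΩ.
Then V_out = V_supply · 21.78/(76.27 + 21.78) = 4.375 mV.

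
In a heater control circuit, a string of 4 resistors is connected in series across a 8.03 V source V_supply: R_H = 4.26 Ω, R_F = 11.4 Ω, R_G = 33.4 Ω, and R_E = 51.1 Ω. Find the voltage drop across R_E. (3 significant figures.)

Total series resistance ΣR = 4.26 + 11.4 + 33.4 + 51.1 = 100.2 Ω.
By the voltage-divider rule, V = 8.03 × 51.10/100.2 = 4.097 V.

V ≈ 4.10 V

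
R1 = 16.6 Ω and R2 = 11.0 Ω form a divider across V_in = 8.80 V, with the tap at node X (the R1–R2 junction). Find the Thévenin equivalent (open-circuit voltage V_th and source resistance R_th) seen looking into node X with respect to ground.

V_th is the unloaded tap voltage: V_in · R2/(R1+R2) = 8.80 × 0.3986 = 3.507 V.
Zeroing V_in shorts the top of R1 to ground, so R_th = R1 ‖ R2 = 6.616 Ω.

V_th ≈ 3.51 V, R_th ≈ 6.62 Ω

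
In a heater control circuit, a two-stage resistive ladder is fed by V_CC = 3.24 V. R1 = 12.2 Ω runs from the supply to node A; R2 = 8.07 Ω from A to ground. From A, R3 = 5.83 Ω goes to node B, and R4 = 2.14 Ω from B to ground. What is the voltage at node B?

The second stage (R3 + R4 = 7.970 Ω) loads node A in parallel with R2.
Effective lower resistance at A: R2 ‖ 7.970 = 4.010 Ω.
V_A = 3.24 × 4.010/(12.2 + 4.010) = 0.8015 V.
Stage 2 is unloaded, so V_B = V_A · R4/(R3+R4) = 0.8015 × 2.14/7.970 = 0.2152 V.

V_B ≈ 0.215 V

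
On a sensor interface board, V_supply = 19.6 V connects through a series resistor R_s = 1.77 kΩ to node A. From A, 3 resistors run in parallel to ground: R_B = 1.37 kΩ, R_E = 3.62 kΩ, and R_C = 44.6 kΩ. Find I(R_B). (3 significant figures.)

Parallel bank: R_p = 1/(1/1.37 + 1/3.62 + 1/44.6) = 0.9722 kΩ.
V_A by voltage divider: V_A = 19.6 × 0.9722/(1.77 + 0.9722) = 6.949 V.
Branch current I = V_A/R_B = 6.949/1.37 = 5.072 mA.

I ≈ 5.07 mA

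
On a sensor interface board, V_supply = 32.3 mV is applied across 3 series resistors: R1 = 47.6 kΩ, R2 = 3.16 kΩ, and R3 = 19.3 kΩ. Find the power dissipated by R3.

Series current I = V_supply/ΣR = 32.3/70.06 = 0.4610 µA.
P(R3) = I²·R3 = (0.4610)² × 19.3 = 4.102 nW.

P ≈ 4.10 nW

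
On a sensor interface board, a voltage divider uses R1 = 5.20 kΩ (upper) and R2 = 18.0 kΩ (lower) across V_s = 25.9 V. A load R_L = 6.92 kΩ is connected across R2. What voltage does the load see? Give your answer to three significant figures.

The load sits in parallel with R2, giving an effective lower resistance R2' = R2·R_L/(R2+R_L) = 4.998 kΩ.
Then V_out = V_s · R2'/(R1 + R2') = 25.9 × 4.998/10.20 = 12.69 V.
(Unloaded it would be 20.1 V; the load pulls it down.)

V_out ≈ 12.7 V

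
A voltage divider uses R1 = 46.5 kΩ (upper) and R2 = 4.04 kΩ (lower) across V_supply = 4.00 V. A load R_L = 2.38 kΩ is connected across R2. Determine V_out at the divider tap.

V_out ≈ 0.125 V

The load sits in parallel with R2, giving an effective lower resistance R2' = R2·R_L/(R2+R_L) = 1.498 kΩ.
Now apply the divider: V_out = 4.00 × 0.03120 = 0.1248 V.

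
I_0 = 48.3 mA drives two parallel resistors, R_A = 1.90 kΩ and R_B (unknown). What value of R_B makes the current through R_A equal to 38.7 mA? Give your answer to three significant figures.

R_B ≈ 7.66 kΩ

Two-branch current divider: I_A = I_0 · R_B/(R_A + R_B).
38.7/48.3 = R_B/(R_A + R_B) → R_B = R_A · (0.8012)/(1 − 0.8012) = 1.90 × 4.031 = 7.659 kΩ.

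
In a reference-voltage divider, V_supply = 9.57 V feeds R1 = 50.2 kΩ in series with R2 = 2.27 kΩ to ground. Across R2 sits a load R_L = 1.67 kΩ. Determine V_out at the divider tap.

R2 ‖ R_L = (2.27 × 1.67)/(2.27 + 1.67) = 0.9622 kΩ.
Now apply the divider: V_out = 9.57 × 0.01881 = 0.1800 V.
(Unloaded it would be 0.414 V; the load pulls it down.)

V_out ≈ 0.180 V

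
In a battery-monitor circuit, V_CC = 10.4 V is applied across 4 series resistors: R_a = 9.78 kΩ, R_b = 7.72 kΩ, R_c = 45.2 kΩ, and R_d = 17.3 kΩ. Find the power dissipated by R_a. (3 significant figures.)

ΣR = 80.00 kΩ → I = 10.4/80.00 = 0.1300 mA.
V(R_a) = I·R = 1.271 V; P = V·I = 1.271 × 0.1300 = 0.1653 mW.

P ≈ 0.165 mW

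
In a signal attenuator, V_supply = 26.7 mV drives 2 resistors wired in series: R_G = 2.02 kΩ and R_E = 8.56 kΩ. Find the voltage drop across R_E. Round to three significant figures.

V ≈ 21.6 mV

ΣR = 2.02 + 8.56 = 10.58 kΩ.
V = V_supply · R/ΣR = 26.7 × 0.8091 = 21.60 mV.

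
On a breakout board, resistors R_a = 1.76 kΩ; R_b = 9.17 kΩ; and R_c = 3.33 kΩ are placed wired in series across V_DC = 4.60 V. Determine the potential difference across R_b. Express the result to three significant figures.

Series total: ΣR = 1.76 + 9.17 + 3.33 = 14.26 kΩ.
By the voltage-divider rule, V = 4.60 × 9.170/14.26 = 2.958 V.

V ≈ 2.96 V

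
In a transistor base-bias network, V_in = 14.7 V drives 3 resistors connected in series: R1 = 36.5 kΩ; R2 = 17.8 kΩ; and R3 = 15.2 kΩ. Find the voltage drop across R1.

V ≈ 7.72 V

ΣR = 36.5 + 17.8 + 15.2 = 69.50 kΩ.
By the voltage-divider rule, V = 14.7 × 36.50/69.50 = 7.720 V.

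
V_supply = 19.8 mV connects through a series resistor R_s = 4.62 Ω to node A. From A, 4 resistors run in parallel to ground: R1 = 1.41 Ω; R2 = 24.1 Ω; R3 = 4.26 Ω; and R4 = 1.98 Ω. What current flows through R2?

I ≈ 0.104 mA

Equivalent of the parallel group: R_p = 0.6709 Ω.
V_A = 19.8 × 0.6709/5.291 = 2.511 mV.
I(R2) = V_A / R2 = 2.511/24.1 = 0.1042 mA.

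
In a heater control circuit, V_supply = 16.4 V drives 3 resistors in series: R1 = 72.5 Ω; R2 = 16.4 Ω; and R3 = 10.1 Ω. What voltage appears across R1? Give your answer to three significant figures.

V ≈ 12.0 V

ΣR = 72.5 + 16.4 + 10.1 = 99.00 Ω.
V = V_supply · R/ΣR = 16.4 × 0.7323 = 12.01 V.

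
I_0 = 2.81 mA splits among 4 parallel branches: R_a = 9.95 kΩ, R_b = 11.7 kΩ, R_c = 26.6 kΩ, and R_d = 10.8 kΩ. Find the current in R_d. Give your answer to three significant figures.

ΣG = 1/9.95 + 1/11.7 + 1/26.6 + 1/10.8 = 0.3162.
By the current-divider rule, I = I_0 · G_k/ΣG = 2.81 × 0.2929 = 0.8230 mA.

I ≈ 0.823 mA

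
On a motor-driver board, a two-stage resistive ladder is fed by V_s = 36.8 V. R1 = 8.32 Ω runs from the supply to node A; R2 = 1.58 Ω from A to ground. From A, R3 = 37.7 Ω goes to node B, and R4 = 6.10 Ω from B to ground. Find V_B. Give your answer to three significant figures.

V_B ≈ 0.794 V

Node A sees R2 in parallel with the series input of stage 2, R3 + R4 = 43.80 Ω.
Effective lower resistance at A: R2 ‖ 43.80 = 1.525 Ω.
V_A = 36.8 × 1.525/(8.32 + 1.525) = 5.700 V.
V_B = V_A × 0.1393 = 0.7939 V.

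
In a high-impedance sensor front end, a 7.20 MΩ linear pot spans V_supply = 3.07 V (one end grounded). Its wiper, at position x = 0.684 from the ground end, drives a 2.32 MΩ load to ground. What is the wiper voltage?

Lower segment x·R_p = 4.925 MΩ; upper segment (1−x)·R_p = 2.275 MΩ.
(x·R_p) ‖ R_L = 1.577 MΩ.
Loaded-divider output: V_out = 3.07 × 0.4094 = 1.257 V.

V_out ≈ 1.26 V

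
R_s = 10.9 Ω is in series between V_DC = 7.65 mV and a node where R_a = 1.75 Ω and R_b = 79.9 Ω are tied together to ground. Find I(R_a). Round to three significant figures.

I ≈ 0.594 mA

Combine the parallel branches: R_p = (1/1.75 + 1/79.9)⁻¹ = 1.712 Ω.
Node voltage V_A = V_DC · R_p/(R_s + R_p) = 7.65 × 0.1358 = 1.039 mV.
I(R_a) = V_A / R_a = 1.039/1.75 = 0.5935 mA.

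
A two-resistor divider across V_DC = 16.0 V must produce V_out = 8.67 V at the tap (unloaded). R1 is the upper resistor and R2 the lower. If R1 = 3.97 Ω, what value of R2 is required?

R2 ≈ 4.70 Ω

V_out/V_DC = R2/(R1+R2) = 0.5419.
R2 = R1 · 0.5419/(1 − 0.5419) = 4.696 Ω.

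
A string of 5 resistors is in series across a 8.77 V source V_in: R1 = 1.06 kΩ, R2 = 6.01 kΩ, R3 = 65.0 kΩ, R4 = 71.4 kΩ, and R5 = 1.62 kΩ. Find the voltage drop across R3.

V ≈ 3.93 V

ΣR = 1.06 + 6.01 + 65.0 + 71.4 + 1.62 = 145.1 kΩ.
Voltage divider: V = V_in · (65.00 / 145.1) = 8.77 × 0.4480 = 3.929 V.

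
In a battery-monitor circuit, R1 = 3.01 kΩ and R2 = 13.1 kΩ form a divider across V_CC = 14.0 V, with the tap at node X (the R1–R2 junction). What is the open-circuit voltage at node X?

V_th ≈ 11.4 V

With X open, the divider is unloaded: V_th = 14.0 × 13.1/16.11 = 11.38 V.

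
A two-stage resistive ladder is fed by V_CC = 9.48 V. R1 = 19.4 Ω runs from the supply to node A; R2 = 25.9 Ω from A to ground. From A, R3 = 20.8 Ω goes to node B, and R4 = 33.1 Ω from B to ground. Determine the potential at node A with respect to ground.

The second stage (R3 + R4 = 53.90 Ω) loads node A in parallel with R2.
R2 ‖ (R3+R4) = 17.49 Ω.
So V_A = 9.48 × 0.4742 = 4.495 V.

V_A ≈ 4.50 V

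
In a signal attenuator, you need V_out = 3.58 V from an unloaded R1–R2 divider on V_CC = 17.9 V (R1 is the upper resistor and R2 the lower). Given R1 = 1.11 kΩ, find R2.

R2 ≈ 0.278 kΩ

V_out/V_CC = R2/(R1+R2) = 0.2000.
R2 = R1 · 0.2000/(1 − 0.2000) = 0.2775 kΩ.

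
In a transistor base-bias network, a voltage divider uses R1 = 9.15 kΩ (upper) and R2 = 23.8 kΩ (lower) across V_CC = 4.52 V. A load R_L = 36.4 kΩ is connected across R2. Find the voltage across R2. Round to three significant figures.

First combine the lower leg with the load: R2 ‖ R_L = 14.39 kΩ.
Voltage divider with the loaded lower leg: V_out = 4.52 × 14.39/(9.15 + 14.39) = 4.52 × 0.6113 = 2.763 V.

V_out ≈ 2.76 V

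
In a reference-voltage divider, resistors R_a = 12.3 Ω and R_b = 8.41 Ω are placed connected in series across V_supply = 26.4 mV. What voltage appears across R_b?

ΣR = 12.3 + 8.41 = 20.71 Ω.
Voltage divider: V = V_supply · (8.410 / 20.71) = 26.4 × 0.4061 = 10.72 mV.

V ≈ 10.7 mV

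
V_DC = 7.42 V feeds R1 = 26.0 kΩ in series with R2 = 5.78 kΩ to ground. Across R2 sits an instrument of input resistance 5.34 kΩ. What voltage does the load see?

V_out ≈ 0.716 V

First combine the lower leg with the load: R2 ‖ R_L = 2.776 kΩ.
Voltage divider with the loaded lower leg: V_out = 7.42 × 2.776/(26.0 + 2.776) = 7.42 × 0.09646 = 0.7157 V.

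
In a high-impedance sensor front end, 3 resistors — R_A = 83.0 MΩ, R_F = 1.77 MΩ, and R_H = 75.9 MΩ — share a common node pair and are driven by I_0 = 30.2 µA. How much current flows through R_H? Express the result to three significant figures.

I ≈ 0.674 µA

Conductances: ΣG = 1/83.0 + 1/1.77 + 1/75.9 = 0.5902 (1/MΩ).
R_H takes the fraction G_k/ΣG = 0.01318/0.5902 = 0.02232, so I = 30.2 × 0.02232 = 0.6742 µA.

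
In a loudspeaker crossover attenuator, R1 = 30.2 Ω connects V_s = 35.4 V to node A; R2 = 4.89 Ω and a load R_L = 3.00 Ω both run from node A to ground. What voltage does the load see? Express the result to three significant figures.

V_out ≈ 2.05 V

R2 ‖ R_L = (4.89 × 3.00)/(4.89 + 3.00) = 1.859 Ω.
Then V_out = V_s · R2'/(R1 + R2') = 35.4 × 1.859/32.06 = 2.053 V.
(Unloaded it would be 4.93 V; the load pulls it down.)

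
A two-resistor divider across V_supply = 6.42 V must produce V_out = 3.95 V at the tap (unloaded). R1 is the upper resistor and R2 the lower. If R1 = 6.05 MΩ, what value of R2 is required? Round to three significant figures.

Required fraction k = V_out/V_supply = 0.6153.
So R2 = R1 · V_out/(V_supply − V_out) = 6.05 × 3.95/(6.42 − 3.95) = 6.05 × 1.599 = 9.675 MΩ.

R2 ≈ 9.68 MΩ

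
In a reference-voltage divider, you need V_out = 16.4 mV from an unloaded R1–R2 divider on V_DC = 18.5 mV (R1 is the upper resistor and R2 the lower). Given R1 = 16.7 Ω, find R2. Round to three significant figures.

R2 ≈ 130 Ω

V_out/V_DC = R2/(R1+R2) = 0.8865.
R2 = R1 · 0.8865/(1 − 0.8865) = 130.4 Ω.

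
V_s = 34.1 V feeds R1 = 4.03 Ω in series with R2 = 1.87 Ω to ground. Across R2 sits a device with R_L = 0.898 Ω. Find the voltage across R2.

V_out ≈ 4.46 V

R2 ‖ R_L = (1.87 × 0.898)/(1.87 + 0.898) = 0.6067 Ω.
Now apply the divider: V_out = 34.1 × 0.1308 = 4.462 V.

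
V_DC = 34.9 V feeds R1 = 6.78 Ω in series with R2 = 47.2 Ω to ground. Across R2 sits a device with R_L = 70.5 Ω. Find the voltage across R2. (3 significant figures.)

R2 ‖ R_L = (47.2 × 70.5)/(47.2 + 70.5) = 28.27 Ω.
Now apply the divider: V_out = 34.9 × 0.8066 = 28.15 V.

V_out ≈ 28.1 V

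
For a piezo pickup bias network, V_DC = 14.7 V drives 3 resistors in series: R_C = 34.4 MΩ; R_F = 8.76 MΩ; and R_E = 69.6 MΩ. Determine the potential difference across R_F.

ΣR = 34.4 + 8.76 + 69.6 = 112.8 MΩ.
V = V_DC · R/ΣR = 14.7 × 0.07769 = 1.142 V.

V ≈ 1.14 V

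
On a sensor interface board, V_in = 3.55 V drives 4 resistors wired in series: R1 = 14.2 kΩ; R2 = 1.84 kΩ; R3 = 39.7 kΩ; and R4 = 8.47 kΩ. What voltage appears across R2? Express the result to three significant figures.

V ≈ 0.102 V

ΣR = 14.2 + 1.84 + 39.7 + 8.47 = 64.21 kΩ.
Voltage divider: V = V_in · (1.840 / 64.21) = 3.55 × 0.02866 = 0.1017 V.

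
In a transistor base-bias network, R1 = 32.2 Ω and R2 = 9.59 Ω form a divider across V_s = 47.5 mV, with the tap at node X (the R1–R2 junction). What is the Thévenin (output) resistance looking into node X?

R_th ≈ 7.39 Ω

With V_s suppressed (replaced by a short), R_th = R1 ‖ R2 = (32.20 × 9.59)/(32.20 + 9.59) = 7.389 Ω.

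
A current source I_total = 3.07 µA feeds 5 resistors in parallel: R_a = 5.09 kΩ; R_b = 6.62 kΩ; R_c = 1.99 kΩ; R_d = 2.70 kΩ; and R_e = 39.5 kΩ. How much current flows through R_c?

Total conductance ΣG = 1/5.09 + 1/6.62 + 1/1.99 + 1/2.70 + 1/39.5 = 1.246 (units of 1/kΩ).
Current divider: I(R_c) = I_total · G_k/ΣG = 3.07 × (0.5025/1.246) = 3.07 × 0.4034 = 1.238 µA.

I ≈ 1.24 µA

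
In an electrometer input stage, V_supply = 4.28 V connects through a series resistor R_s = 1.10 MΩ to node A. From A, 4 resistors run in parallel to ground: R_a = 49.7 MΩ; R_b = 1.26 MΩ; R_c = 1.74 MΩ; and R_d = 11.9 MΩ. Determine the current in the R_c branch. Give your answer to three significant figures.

Parallel bank: R_p = 1/(1/49.7 + 1/1.26 + 1/1.74 + 1/11.9) = 0.6791 MΩ.
Node voltage V_A = V_supply · R_p/(R_s + R_p) = 4.28 × 0.3817 = 1.634 V.
I(R_c) = V_A / R_c = 1.634/1.74 = 0.9389 µA.

I ≈ 0.939 µA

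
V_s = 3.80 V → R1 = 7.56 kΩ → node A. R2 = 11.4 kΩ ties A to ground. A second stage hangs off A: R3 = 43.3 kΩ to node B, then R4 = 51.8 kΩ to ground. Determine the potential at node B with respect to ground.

V_B ≈ 1.19 V

Looking into the second stage from A: R3 + R4 = 95.10 kΩ appears in parallel with R2.
R2 ‖ (R3+R4) = 10.18 kΩ.
So V_A = 3.80 × 0.5738 = 2.181 V.
V_B = V_A × 0.5447 = 1.188 V.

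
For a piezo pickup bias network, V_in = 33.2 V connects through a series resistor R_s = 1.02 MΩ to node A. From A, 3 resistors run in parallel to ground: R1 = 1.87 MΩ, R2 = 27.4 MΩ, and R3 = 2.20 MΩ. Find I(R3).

I ≈ 7.37 µA

Combine the parallel branches: R_p = (1/1.87 + 1/27.4 + 1/2.20)⁻¹ = 0.9748 MΩ.
Node voltage V_A = V_in · R_p/(R_s + R_p) = 33.2 × 0.4887 = 16.22 V.
Branch current I = V_A/R3 = 16.22/2.20 = 7.375 µA.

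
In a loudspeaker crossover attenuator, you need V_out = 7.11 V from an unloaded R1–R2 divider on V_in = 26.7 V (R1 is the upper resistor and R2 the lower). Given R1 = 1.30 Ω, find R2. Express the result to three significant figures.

R2 ≈ 0.472 Ω

V_out/V_in = R2/(R1+R2) = 0.2663.
R2 = R1 · 0.2663/(1 − 0.2663) = 0.4718 Ω.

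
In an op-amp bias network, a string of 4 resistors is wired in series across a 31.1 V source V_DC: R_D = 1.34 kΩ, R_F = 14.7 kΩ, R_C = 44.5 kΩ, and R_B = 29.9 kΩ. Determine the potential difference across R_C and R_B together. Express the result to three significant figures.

Series total: ΣR = 1.34 + 14.7 + 44.5 + 29.9 = 90.44 kΩ.
R_{R_C..R_B} = 44.5 + 29.9 = 74.40 kΩ.
Voltage divider: V = V_DC · (74.40 / 90.44) = 31.1 × 0.8226 = 25.58 V.

V ≈ 25.6 V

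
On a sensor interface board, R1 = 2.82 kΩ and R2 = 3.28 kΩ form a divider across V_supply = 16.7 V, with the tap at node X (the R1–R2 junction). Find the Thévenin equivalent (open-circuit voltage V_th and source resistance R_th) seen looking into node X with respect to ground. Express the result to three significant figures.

V_th is the unloaded tap voltage: V_supply · R2/(R1+R2) = 16.7 × 0.5377 = 8.980 V.
With V_supply suppressed (replaced by a short), R_th = R1 ‖ R2 = (2.820 × 3.28)/(2.820 + 3.28) = 1.516 kΩ.

V_th ≈ 8.98 V, R_th ≈ 1.52 kΩ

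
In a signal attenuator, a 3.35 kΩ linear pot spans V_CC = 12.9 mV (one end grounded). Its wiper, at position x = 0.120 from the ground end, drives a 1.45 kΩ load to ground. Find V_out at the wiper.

The pot divides into 2.948 kΩ above the wiper and 0.4020 kΩ below.
(x·R_p) ‖ R_L = 0.3147 kΩ.
Then V_out = V_CC · 0.3147/(2.948 + 0.3147) = 1.244 mV.

V_out ≈ 1.24 mV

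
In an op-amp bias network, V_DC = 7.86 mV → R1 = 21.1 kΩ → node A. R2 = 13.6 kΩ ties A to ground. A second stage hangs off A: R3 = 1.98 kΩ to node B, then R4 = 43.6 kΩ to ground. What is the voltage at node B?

Looking into the second stage from A: R3 + R4 = 45.58 kΩ appears in parallel with R2.
R2 ‖ (R3+R4) = 10.47 kΩ.
V_A = 7.86 × 10.47/(21.1 + 10.47) = 2.607 mV.
Stage 2 is unloaded, so V_B = V_A · R4/(R3+R4) = 2.607 × 43.6/45.58 = 2.494 mV.

V_B ≈ 2.49 mV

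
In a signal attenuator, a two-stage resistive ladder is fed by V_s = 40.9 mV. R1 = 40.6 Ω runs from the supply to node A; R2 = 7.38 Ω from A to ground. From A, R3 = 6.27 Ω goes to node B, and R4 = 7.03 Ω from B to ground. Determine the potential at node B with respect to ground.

V_B ≈ 2.26 mV

The second stage (R3 + R4 = 13.30 Ω) loads node A in parallel with R2.
Effective lower resistance at A: R2 ‖ 13.30 = 4.746 Ω.
First divider: V_A = V_s · 4.746/(40.6 + 4.746) = 4.281 mV.
V_B = V_A × 0.5286 = 2.263 mV.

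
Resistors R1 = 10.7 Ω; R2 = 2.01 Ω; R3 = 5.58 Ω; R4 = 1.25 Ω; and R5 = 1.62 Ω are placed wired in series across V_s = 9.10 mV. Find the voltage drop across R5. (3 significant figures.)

ΣR = 10.7 + 2.01 + 5.58 + 1.25 + 1.62 = 21.16 Ω.
Voltage divider: V = V_s · (1.620 / 21.16) = 9.10 × 0.07656 = 0.6967 mV.

V ≈ 0.697 mV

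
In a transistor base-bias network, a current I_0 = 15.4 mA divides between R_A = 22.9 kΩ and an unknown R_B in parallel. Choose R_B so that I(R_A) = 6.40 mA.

R_B ≈ 16.3 kΩ

In a two-way split, I_A/I_0 = R_B/(R_A + R_B).
With f = 0.4156, R_B = R_A · f/(1−f) = 22.9 × 0.7111 = 16.28 kΩ.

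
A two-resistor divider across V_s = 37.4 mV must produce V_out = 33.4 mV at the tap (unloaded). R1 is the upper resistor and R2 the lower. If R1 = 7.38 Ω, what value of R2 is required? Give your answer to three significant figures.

The divider ratio is R2/(R1+R2) = 33.4/37.4 = 0.8930.
So R2 = R1 · V_out/(V_s − V_out) = 7.38 × 33.4/(37.4 − 33.4) = 7.38 × 8.350 = 61.62 Ω.

R2 ≈ 61.6 Ω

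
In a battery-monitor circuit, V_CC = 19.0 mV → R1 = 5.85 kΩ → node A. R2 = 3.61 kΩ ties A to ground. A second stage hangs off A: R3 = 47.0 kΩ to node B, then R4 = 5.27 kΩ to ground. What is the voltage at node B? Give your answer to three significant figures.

Node A sees R2 in parallel with the series input of stage 2, R3 + R4 = 52.27 kΩ.
Effective lower resistance at A: R2 ‖ 52.27 = 3.377 kΩ.
V_A = 19.0 × 3.377/(5.85 + 3.377) = 6.954 mV.
V_B = V_A × 0.1008 = 0.7011 mV.

V_B ≈ 0.701 mV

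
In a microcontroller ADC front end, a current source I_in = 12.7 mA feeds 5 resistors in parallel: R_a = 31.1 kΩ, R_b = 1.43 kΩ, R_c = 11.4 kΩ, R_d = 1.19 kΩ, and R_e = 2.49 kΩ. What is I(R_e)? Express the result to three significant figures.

Total conductance ΣG = 1/31.1 + 1/1.43 + 1/11.4 + 1/1.19 + 1/2.49 = 2.061 (units of 1/kΩ).
By the current-divider rule, I = I_in · G_k/ΣG = 12.7 × 0.1948 = 2.475 mA.

I ≈ 2.47 mA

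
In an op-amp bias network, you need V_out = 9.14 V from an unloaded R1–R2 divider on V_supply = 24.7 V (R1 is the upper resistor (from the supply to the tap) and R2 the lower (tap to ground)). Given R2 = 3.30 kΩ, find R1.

R1 ≈ 5.62 kΩ

Required fraction k = V_out/V_supply = 0.3700.
Rearranging, R1 = R2·(1−k)/k = 3.30 × 1.702 = 5.618 kΩ.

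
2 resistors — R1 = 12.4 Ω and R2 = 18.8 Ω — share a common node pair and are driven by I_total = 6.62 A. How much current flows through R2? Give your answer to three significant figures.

I ≈ 2.63 A

Two-branch current divider: I_k = I_total · R_other/(R_1 + R_2).
So I = 6.62 × 12.4/31.20 = 2.631 A.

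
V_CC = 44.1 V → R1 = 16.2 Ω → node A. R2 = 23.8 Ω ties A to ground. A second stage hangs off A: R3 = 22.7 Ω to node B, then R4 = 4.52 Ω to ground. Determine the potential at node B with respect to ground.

V_B ≈ 3.22 V

Node A sees R2 in parallel with the series input of stage 2, R3 + R4 = 27.22 Ω.
Effective lower resistance at A: R2 ‖ 27.22 = 12.70 Ω.
First divider: V_A = V_CC · 12.70/(16.2 + 12.70) = 19.38 V.
V_B = V_A × 0.1661 = 3.218 V.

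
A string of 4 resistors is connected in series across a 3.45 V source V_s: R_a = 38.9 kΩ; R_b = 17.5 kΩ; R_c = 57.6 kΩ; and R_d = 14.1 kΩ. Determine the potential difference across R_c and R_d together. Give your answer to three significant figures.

V ≈ 1.93 V

Series total: ΣR = 38.9 + 17.5 + 57.6 + 14.1 = 128.1 kΩ.
R_{R_c..R_d} = 57.6 + 14.1 = 71.70 kΩ.
Voltage divider: V = V_s · (71.70 / 128.1) = 3.45 × 0.5597 = 1.931 V.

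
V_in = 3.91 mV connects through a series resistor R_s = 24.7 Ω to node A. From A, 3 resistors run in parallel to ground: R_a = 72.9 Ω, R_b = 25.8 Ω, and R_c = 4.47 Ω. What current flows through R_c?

I ≈ 0.112 mA

Combine the parallel branches: R_p = (1/72.9 + 1/25.8 + 1/4.47)⁻¹ = 3.621 Ω.
V_A by voltage divider: V_A = 3.91 × 3.621/(24.7 + 3.621) = 0.4999 mV.
I(R_c) = V_A / R_c = 0.4999/4.47 = 0.1118 mA.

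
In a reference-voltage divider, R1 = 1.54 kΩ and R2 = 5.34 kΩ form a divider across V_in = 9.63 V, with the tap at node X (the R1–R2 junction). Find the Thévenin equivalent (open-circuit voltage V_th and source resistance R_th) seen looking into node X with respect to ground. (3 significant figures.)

V_th is the unloaded tap voltage: V_in · R2/(R1+R2) = 9.63 × 0.7762 = 7.474 V.
Zeroing V_in shorts the top of R1 to ground, so R_th = R1 ‖ R2 = 1.195 kΩ.

V_th ≈ 7.47 V, R_th ≈ 1.20 kΩ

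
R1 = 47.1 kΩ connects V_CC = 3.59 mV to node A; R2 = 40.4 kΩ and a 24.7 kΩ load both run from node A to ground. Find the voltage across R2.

First combine the lower leg with the load: R2 ‖ R_L = 15.33 kΩ.
Voltage divider with the loaded lower leg: V_out = 3.59 × 15.33/(47.1 + 15.33) = 3.59 × 0.2455 = 0.8815 mV.

V_out ≈ 0.881 mV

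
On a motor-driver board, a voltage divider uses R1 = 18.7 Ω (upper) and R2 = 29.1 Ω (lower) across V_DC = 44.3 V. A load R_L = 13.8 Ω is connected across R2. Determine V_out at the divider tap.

V_out ≈ 14.8 V

R2 ‖ R_L = (29.1 × 13.8)/(29.1 + 13.8) = 9.361 Ω.
Now apply the divider: V_out = 44.3 × 0.3336 = 14.78 V.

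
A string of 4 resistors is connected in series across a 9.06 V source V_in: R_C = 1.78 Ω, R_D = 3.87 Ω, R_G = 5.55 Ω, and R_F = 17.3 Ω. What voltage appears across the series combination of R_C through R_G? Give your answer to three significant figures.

V ≈ 3.56 V

ΣR = 1.78 + 3.87 + 5.55 + 17.3 = 28.50 Ω.
R_{R_C..R_G} = 1.78 + 3.87 + 5.55 = 11.20 Ω.
By the voltage-divider rule, V = 9.06 × 11.20/28.50 = 3.560 V.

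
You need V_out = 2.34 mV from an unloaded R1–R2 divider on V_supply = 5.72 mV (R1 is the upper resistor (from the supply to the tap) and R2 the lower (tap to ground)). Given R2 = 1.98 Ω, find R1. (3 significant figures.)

The divider ratio is R2/(R1+R2) = 2.34/5.72 = 0.4091.
R1 = R2·(1/k − 1) = 1.98 × 1.444 = 2.860 Ω.

R1 ≈ 2.86 Ω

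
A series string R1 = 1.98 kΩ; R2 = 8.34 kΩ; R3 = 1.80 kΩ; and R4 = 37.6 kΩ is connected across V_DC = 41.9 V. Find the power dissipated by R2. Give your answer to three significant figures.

P ≈ 5.92 mW

The common current is I = 41.9/49.72 = 0.8427 mA.
P = I²R = 0.7102 × 8.34 = 5.923 mW.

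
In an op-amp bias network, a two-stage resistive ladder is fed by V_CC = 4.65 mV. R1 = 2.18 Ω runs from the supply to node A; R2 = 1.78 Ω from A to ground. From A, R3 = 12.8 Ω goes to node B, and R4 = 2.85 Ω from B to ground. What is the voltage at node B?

The second stage (R3 + R4 = 15.65 Ω) loads node A in parallel with R2.
R2 ‖ (R3+R4) = 1.598 Ω.
So V_A = 4.65 × 0.4230 = 1.967 mV.
Stage 2 is unloaded, so V_B = V_A · R4/(R3+R4) = 1.967 × 2.85/15.65 = 0.3582 mV.

V_B ≈ 0.358 mV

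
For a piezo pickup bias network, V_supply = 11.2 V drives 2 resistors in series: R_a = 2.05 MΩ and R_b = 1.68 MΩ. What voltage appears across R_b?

V ≈ 5.04 V

ΣR = 2.05 + 1.68 = 3.730 MΩ.
V = V_supply · R/ΣR = 11.2 × 0.4504 = 5.045 V.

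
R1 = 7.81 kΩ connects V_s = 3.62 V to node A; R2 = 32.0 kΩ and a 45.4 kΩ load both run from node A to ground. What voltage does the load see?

V_out ≈ 2.56 V

First combine the lower leg with the load: R2 ‖ R_L = 18.77 kΩ.
Voltage divider with the loaded lower leg: V_out = 3.62 × 18.77/(7.81 + 18.77) = 3.62 × 0.7062 = 2.556 V.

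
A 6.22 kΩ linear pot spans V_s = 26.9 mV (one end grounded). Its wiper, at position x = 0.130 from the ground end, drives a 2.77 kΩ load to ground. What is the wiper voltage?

V_out ≈ 2.79 mV

The pot divides into 5.411 kΩ above the wiper and 0.8086 kΩ below.
(x·R_p) ‖ R_L = 0.6259 kΩ.
Then V_out = V_s · 0.6259/(5.411 + 0.6259) = 2.789 mV.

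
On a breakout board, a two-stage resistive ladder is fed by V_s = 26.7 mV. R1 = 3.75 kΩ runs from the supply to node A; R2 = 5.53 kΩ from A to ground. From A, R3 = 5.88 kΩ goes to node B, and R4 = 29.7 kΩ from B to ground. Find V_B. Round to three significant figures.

Node A sees R2 in parallel with the series input of stage 2, R3 + R4 = 35.58 kΩ.
Effective lower resistance at A: R2 ‖ 35.58 = 4.786 kΩ.
So V_A = 26.7 × 0.5607 = 14.97 mV.
Stage 2 is unloaded, so V_B = V_A · R4/(R3+R4) = 14.97 × 29.7/35.58 = 12.50 mV.

V_B ≈ 12.5 mV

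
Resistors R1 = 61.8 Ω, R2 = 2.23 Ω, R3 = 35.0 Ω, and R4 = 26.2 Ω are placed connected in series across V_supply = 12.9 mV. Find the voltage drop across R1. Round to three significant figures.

V ≈ 6.37 mV

Series total: ΣR = 61.8 + 2.23 + 35.0 + 26.2 = 125.2 Ω.
By the voltage-divider rule, V = 12.9 × 61.80/125.2 = 6.366 mV.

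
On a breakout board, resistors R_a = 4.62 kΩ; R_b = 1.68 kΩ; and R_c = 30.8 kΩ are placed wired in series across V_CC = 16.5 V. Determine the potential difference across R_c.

V ≈ 13.7 V

Total series resistance ΣR = 4.62 + 1.68 + 30.8 = 37.10 kΩ.
By the voltage-divider rule, V = 16.5 × 30.80/37.10 = 13.70 V.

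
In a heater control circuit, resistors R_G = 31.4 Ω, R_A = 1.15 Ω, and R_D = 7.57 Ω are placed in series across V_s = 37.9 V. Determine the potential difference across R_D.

V ≈ 7.15 V

Total series resistance ΣR = 31.4 + 1.15 + 7.57 = 40.12 Ω.
Voltage divider: V = V_s · (7.570 / 40.12) = 37.9 × 0.1887 = 7.151 V.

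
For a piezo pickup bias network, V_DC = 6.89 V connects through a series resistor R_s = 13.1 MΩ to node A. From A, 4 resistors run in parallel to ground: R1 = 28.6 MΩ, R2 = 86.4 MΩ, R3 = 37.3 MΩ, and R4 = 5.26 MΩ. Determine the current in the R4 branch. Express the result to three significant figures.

Equivalent of the parallel group: R_p = 3.796 MΩ.
V_A = 6.89 × 3.796/16.90 = 1.548 V.
I(R4) = V_A / R4 = 1.548/5.26 = 0.2943 µA.

I ≈ 0.294 µA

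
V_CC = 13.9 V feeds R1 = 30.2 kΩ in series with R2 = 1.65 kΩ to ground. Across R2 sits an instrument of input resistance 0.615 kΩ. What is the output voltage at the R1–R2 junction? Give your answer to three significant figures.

V_out ≈ 0.203 V

R2 ‖ R_L = (1.65 × 0.615)/(1.65 + 0.615) = 0.4480 kΩ.
Now apply the divider: V_out = 13.9 × 0.01462 = 0.2032 V.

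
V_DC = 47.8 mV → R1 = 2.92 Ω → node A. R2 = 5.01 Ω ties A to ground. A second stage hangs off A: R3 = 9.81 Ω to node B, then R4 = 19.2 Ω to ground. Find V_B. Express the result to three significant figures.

V_B ≈ 18.8 mV

Node A sees R2 in parallel with the series input of stage 2, R3 + R4 = 29.01 Ω.
Effective lower resistance at A: R2 ‖ 29.01 = 4.272 Ω.
So V_A = 47.8 × 0.5940 = 28.39 mV.
V_B = V_A × 0.6618 = 18.79 mV.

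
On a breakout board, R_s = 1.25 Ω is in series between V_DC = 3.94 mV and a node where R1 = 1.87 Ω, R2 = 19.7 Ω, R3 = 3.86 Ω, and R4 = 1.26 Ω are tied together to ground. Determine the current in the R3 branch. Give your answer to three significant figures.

Combine the parallel branches: R_p = (1/1.87 + 1/19.7 + 1/3.86 + 1/1.26)⁻¹ = 0.6104 Ω.
Node voltage V_A = V_DC · R_p/(R_s + R_p) = 3.94 × 0.3281 = 1.293 mV.
I(R3) = V_A / R3 = 1.293/3.86 = 0.3349 mA.

I ≈ 0.335 mA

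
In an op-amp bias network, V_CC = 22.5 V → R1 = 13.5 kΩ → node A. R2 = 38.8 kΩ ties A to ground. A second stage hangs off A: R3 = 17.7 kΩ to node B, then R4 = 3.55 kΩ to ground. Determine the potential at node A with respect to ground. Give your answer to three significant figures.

Looking into the second stage from A: R3 + R4 = 21.25 kΩ appears in parallel with R2.
Effective lower resistance at A: R2 ‖ 21.25 = 13.73 kΩ.
V_A = 22.5 × 13.73/(13.5 + 13.73) = 11.35 V.

V_A ≈ 11.3 V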